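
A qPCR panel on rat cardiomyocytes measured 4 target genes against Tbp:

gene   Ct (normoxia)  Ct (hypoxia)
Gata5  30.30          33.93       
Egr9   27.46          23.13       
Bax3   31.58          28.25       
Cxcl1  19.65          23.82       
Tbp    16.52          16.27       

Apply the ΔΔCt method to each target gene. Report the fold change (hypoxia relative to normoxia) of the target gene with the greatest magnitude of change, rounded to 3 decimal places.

0.047

Gata5: ΔΔCt = (33.93−16.27) − (30.30−16.52) = 17.66 − 13.78 = 3.88; fold change = 2^-3.88 = 0.068
Egr9: ΔΔCt = (23.13−16.27) − (27.46−16.52) = 6.86 − 10.94 = -4.08; fold change = 2^4.08 = 16.912
Bax3: ΔΔCt = (28.25−16.27) − (31.58−16.52) = 11.98 − 15.06 = -3.08; fold change = 2^3.08 = 8.456
Cxcl1: ΔΔCt = (23.82−16.27) − (19.65−16.52) = 7.55 − 3.13 = 4.42; fold change = 2^-4.42 = 0.047
Cxcl1 has the largest |ΔΔCt| = 4.42.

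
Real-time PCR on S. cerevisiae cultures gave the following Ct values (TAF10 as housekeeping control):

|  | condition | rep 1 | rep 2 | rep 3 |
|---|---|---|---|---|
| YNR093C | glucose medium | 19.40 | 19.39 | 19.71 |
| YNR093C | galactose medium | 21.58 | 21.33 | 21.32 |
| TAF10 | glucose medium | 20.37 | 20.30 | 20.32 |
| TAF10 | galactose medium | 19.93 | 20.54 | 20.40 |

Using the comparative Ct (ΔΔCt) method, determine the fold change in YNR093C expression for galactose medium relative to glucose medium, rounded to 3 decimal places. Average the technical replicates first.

Mean Ct: YNR093C glucose medium 19.500; YNR093C galactose medium 21.410; TAF10 glucose medium 20.330; TAF10 galactose medium 20.290
ΔCt(glucose medium) = 19.500 − 20.330 = -0.830
ΔCt(galactose medium) = 21.410 − 20.290 = 1.120
ΔΔCt = 1.120 − (-0.830) = 1.950
Fold change = 2^(−1.950) = 0.2588

0.259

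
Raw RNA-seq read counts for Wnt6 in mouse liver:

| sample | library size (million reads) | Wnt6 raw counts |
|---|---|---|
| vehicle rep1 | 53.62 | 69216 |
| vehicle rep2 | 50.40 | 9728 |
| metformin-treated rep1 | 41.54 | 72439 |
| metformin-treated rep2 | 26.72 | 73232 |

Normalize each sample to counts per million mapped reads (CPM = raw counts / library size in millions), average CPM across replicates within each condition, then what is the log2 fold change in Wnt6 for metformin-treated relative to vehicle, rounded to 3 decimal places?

CPM(vehicle rep1) = 69216 / 53.62 = 1290.8616
CPM(vehicle rep2) = 9728 / 50.40 = 193.0159
CPM(metformin-treated rep1) = 72439 / 41.54 = 1743.8373
CPM(metformin-treated rep2) = 73232 / 26.72 = 2740.7186
mean CPM(vehicle) = 741.9387; mean CPM(metformin-treated) = 2242.2779
Fold change = 2242.2779 / 741.9387 = 3.02219
log2(3.02219) = 1.5956

1.596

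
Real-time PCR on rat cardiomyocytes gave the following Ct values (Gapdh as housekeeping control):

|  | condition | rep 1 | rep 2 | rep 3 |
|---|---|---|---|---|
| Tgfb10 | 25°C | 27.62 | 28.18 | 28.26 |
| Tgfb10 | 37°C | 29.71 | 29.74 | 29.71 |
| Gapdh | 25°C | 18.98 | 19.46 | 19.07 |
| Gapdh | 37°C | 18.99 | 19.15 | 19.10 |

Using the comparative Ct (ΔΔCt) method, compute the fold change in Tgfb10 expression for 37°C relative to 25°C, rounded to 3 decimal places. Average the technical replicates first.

0.289

Mean Ct: Tgfb10 25°C 28.020; Tgfb10 37°C 29.720; Gapdh 25°C 19.170; Gapdh 37°C 19.080
ΔCt(25°C) = 28.020 − 19.170 = 8.850
ΔCt(37°C) = 29.720 − 19.080 = 10.640
ΔΔCt = 10.640 − 8.850 = 1.790
Fold change = 2^(−1.790) = 0.2892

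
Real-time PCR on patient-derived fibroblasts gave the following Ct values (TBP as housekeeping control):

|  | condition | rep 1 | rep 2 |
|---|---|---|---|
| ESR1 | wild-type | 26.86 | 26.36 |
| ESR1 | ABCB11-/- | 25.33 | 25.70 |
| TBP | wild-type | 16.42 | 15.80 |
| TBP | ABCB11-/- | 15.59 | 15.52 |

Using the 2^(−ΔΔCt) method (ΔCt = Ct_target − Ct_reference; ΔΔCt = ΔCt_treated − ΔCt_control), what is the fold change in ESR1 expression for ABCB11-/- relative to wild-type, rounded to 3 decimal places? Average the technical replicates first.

1.454

Mean Ct: ESR1 wild-type 26.610; ESR1 ABCB11-/- 25.515; TBP wild-type 16.110; TBP ABCB11-/- 15.555
ΔCt(wild-type) = 26.610 − 16.110 = 10.500
ΔCt(ABCB11-/-) = 25.515 − 15.555 = 9.960
ΔΔCt = 9.960 − 10.500 = -0.540
Fold change = 2^(−(-0.540)) = 2^0.540 = 1.4540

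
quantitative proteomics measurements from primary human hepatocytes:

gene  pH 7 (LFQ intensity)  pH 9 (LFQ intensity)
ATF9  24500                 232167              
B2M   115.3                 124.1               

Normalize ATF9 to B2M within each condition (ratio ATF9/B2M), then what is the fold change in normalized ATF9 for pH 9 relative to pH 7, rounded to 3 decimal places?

8.804

ATF9/B2M (pH 7) = 24500 / 115.3 = 212.49
ATF9/B2M (pH 9) = 232167 / 124.1 = 1870.8
Fold change = 1870.8 / 212.49 = 8.8042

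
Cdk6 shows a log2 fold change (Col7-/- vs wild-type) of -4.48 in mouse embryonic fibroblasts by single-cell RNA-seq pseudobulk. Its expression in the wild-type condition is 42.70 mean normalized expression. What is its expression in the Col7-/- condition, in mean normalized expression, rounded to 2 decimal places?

Fold change = 2^(-4.48) = 0.0448
Col7-/- expression = 42.70 × 0.0448 = 1.91

1.91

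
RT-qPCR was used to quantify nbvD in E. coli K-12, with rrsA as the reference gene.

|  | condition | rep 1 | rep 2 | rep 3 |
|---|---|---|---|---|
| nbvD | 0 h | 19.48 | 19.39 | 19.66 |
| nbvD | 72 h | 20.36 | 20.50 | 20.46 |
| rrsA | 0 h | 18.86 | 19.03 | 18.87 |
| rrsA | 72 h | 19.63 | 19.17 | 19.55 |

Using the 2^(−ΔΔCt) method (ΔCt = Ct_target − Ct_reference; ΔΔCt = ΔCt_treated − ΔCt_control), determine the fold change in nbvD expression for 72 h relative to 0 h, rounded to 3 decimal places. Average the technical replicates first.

0.758

Mean Ct: nbvD 0 h 19.510; nbvD 72 h 20.440; rrsA 0 h 18.920; rrsA 72 h 19.450
ΔCt(0 h) = 19.510 − 18.920 = 0.590
ΔCt(72 h) = 20.440 − 19.450 = 0.990
ΔΔCt = 0.990 − 0.590 = 0.400
Fold change = 2^(−0.400) = 0.7579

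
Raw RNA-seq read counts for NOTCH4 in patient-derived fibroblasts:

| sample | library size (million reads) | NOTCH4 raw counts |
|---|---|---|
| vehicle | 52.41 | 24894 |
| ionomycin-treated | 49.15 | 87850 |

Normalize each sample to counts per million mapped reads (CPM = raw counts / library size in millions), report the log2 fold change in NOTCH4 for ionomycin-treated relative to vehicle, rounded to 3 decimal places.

1.912

CPM(vehicle) = 24894 / 52.41 = 474.9857
CPM(ionomycin-treated) = 87850 / 49.15 = 1787.3856
Fold change = 1787.3856 / 474.9857 = 3.76303
log2(3.76303) = 1.9119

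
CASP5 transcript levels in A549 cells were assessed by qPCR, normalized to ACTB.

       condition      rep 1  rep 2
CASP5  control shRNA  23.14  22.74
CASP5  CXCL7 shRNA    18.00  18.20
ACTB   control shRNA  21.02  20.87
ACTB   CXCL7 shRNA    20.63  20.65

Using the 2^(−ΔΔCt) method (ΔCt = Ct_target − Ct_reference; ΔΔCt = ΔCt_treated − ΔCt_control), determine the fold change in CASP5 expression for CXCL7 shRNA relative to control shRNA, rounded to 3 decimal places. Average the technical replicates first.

23.183

Mean Ct: CASP5 control shRNA 22.940; CASP5 CXCL7 shRNA 18.100; ACTB control shRNA 20.945; ACTB CXCL7 shRNA 20.640
ΔCt(control shRNA) = 22.940 − 20.945 = 1.995
ΔCt(CXCL7 shRNA) = 18.100 − 20.640 = -2.540
ΔΔCt = -2.540 − 1.995 = -4.535
Fold change = 2^(−(-4.535)) = 2^4.535 = 23.1831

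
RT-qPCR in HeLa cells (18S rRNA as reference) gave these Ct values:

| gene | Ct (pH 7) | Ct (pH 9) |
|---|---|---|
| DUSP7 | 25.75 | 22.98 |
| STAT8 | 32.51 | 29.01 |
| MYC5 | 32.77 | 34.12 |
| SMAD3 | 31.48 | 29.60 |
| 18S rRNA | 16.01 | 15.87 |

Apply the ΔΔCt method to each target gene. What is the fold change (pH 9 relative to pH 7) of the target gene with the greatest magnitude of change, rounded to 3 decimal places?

10.267

DUSP7: ΔΔCt = (22.98−15.87) − (25.75−16.01) = 7.11 − 9.74 = -2.63; fold change = 2^2.63 = 6.190
STAT8: ΔΔCt = (29.01−15.87) − (32.51−16.01) = 13.14 − 16.50 = -3.36; fold change = 2^3.36 = 10.267
MYC5: ΔΔCt = (34.12−15.87) − (32.77−16.01) = 18.25 − 16.76 = 1.49; fold change = 2^-1.49 = 0.356
SMAD3: ΔΔCt = (29.60−15.87) − (31.48−16.01) = 13.73 − 15.47 = -1.74; fold change = 2^1.74 = 3.340
STAT8 has the largest |ΔΔCt| = 3.36.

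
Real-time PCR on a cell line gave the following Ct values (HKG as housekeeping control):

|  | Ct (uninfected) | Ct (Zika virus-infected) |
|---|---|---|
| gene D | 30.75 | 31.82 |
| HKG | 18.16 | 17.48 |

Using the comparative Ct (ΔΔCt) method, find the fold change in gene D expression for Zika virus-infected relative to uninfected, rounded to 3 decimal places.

ΔCt(uninfected) = 30.750 − 18.160 = 12.590
ΔCt(Zika virus-infected) = 31.820 − 17.480 = 14.340
ΔΔCt = 14.340 − 12.590 = 1.750
Fold change = 2^(−1.750) = 0.2973

0.297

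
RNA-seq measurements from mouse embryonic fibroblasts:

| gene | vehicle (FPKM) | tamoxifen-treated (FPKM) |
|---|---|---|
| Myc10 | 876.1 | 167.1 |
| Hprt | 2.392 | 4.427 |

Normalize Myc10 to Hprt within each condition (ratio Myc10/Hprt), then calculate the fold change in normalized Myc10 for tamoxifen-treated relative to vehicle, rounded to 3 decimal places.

0.103

Myc10/Hprt (vehicle) = 876.1 / 2.392 = 366.26
Myc10/Hprt (tamoxifen-treated) = 167.1 / 4.427 = 37.746
Fold change = 37.746 / 366.26 = 0.1031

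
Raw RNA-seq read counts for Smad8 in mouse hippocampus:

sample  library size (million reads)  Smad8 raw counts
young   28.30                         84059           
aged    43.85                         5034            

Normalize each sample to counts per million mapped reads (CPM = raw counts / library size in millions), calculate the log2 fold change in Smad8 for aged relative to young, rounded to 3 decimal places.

-4.693

CPM(young) = 84059 / 28.30 = 2970.2827
CPM(aged) = 5034 / 43.85 = 114.8005
Fold change = 114.8005 / 2970.2827 = 0.03865
log2(0.03865) = -4.6934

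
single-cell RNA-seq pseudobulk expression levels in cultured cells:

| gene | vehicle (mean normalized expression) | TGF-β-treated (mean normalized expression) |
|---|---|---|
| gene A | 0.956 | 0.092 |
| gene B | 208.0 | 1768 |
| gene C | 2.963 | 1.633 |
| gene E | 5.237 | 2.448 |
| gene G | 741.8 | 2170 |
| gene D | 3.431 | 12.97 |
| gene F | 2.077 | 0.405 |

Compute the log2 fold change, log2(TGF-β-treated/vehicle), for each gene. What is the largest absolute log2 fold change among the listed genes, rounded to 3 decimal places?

3.377

log2(0.092/0.956) = -3.377  (gene A)
log2(1768/208.0) = 3.087  (gene B)
log2(1.633/2.963) = -0.860  (gene C)
log2(2.448/5.237) = -1.097  (gene E)
log2(2170/741.8) = 1.549  (gene G)
log2(12.97/3.431) = 1.918  (gene D)
log2(0.405/2.077) = -2.359  (gene F)
The largest magnitude belongs to gene A.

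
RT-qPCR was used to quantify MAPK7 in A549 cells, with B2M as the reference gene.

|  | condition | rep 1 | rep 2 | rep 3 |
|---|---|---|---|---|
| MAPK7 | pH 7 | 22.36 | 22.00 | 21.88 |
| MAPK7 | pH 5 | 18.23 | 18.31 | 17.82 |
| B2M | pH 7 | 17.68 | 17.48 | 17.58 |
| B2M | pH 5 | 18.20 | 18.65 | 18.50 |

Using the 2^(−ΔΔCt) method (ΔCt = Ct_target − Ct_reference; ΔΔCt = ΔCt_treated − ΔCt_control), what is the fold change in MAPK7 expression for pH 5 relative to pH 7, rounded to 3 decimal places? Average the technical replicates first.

Mean Ct: MAPK7 pH 7 22.080; MAPK7 pH 5 18.120; B2M pH 7 17.580; B2M pH 5 18.450
ΔCt(pH 7) = 22.080 − 17.580 = 4.500
ΔCt(pH 5) = 18.120 − 18.450 = -0.330
ΔΔCt = -0.330 − 4.500 = -4.830
Fold change = 2^(−(-4.830)) = 2^4.830 = 28.4430

28.443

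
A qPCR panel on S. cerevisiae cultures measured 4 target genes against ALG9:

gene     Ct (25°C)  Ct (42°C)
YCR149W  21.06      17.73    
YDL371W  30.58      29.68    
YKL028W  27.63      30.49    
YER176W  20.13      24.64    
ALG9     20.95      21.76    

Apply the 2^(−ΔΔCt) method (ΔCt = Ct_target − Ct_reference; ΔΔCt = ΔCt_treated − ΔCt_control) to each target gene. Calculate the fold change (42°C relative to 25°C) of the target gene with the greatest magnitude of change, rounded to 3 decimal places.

YCR149W: ΔΔCt = (17.73−21.76) − (21.06−20.95) = -4.03 − 0.11 = -4.14; fold change = 2^4.14 = 17.630
YDL371W: ΔΔCt = (29.68−21.76) − (30.58−20.95) = 7.92 − 9.63 = -1.71; fold change = 2^1.71 = 3.272
YKL028W: ΔΔCt = (30.49−21.76) − (27.63−20.95) = 8.73 − 6.68 = 2.05; fold change = 2^-2.05 = 0.241
YER176W: ΔΔCt = (24.64−21.76) − (20.13−20.95) = 2.88 − (-0.82) = 3.70; fold change = 2^-3.70 = 0.077
YCR149W has the largest |ΔΔCt| = 4.14.

17.630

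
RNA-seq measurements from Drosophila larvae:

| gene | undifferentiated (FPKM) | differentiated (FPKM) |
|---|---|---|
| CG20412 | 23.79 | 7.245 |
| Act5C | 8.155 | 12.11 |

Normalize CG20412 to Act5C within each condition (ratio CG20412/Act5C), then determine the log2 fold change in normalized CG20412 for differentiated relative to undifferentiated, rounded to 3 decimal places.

-2.286

CG20412/Act5C (undifferentiated) = 23.79 / 8.155 = 2.9172
CG20412/Act5C (differentiated) = 7.245 / 12.11 = 0.59827
Fold change = 0.59827 / 2.9172 = 0.2051
log2(0.2051) = -2.2857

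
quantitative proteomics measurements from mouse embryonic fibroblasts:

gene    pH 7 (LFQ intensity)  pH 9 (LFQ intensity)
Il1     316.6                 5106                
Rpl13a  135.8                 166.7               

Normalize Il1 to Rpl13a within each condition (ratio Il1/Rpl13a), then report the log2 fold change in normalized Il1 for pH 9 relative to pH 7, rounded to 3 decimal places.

Il1/Rpl13a (pH 7) = 316.6 / 135.8 = 2.3314
Il1/Rpl13a (pH 9) = 5106 / 166.7 = 30.63
Fold change = 30.63 / 2.3314 = 13.1381
log2(13.1381) = 3.7157

3.716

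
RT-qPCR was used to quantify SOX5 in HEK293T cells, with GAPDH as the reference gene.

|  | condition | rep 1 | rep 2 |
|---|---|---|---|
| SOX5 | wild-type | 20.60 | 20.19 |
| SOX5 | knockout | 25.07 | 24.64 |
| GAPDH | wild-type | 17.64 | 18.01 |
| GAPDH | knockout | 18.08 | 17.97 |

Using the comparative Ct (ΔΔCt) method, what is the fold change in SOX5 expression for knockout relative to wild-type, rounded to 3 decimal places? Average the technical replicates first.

0.052

Mean Ct: SOX5 wild-type 20.395; SOX5 knockout 24.855; GAPDH wild-type 17.825; GAPDH knockout 18.025
ΔCt(wild-type) = 20.395 − 17.825 = 2.570
ΔCt(knockout) = 24.855 − 18.025 = 6.830
ΔΔCt = 6.830 − 2.570 = 4.260
Fold change = 2^(−4.260) = 0.0522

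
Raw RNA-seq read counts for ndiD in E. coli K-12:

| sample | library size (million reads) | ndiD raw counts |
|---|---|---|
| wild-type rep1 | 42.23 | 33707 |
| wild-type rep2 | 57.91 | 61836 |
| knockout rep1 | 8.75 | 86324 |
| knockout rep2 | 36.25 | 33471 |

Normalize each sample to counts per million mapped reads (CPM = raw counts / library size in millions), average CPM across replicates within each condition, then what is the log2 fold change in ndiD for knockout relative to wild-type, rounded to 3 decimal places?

CPM(wild-type rep1) = 33707 / 42.23 = 798.1767
CPM(wild-type rep2) = 61836 / 57.91 = 1067.7949
CPM(knockout rep1) = 86324 / 8.75 = 9865.6000
CPM(knockout rep2) = 33471 / 36.25 = 923.3379
mean CPM(wild-type) = 932.9858; mean CPM(knockout) = 5394.4690
Fold change = 5394.4690 / 932.9858 = 5.78194
log2(5.78194) = 2.5316

2.532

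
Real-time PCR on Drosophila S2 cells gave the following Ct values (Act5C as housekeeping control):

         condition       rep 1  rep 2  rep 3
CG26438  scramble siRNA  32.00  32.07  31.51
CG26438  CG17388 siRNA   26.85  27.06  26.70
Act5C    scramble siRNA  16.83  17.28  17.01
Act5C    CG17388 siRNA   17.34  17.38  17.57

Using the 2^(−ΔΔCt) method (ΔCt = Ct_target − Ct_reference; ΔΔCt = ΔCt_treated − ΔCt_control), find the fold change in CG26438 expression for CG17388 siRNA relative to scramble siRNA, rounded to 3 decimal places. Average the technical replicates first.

Mean Ct: CG26438 scramble siRNA 31.860; CG26438 CG17388 siRNA 26.870; Act5C scramble siRNA 17.040; Act5C CG17388 siRNA 17.430
ΔCt(scramble siRNA) = 31.860 − 17.040 = 14.820
ΔCt(CG17388 siRNA) = 26.870 − 17.430 = 9.440
ΔΔCt = 9.440 − 14.820 = -5.380
Fold change = 2^(−(-5.380)) = 2^5.380 = 41.6429

41.643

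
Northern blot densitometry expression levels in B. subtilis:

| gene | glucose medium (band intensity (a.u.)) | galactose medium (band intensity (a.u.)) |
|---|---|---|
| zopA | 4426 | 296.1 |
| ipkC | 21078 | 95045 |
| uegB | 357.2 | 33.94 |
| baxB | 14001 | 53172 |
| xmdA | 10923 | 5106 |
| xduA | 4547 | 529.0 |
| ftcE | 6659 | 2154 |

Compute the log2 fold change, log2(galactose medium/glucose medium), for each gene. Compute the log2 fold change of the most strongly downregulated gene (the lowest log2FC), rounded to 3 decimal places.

-3.902

log2(296.1/4426) = -3.902  (zopA)
log2(95045/21078) = 2.173  (ipkC)
log2(33.94/357.2) = -3.396  (uegB)
log2(53172/14001) = 1.925  (baxB)
log2(5106/10923) = -1.097  (xmdA)
log2(529.0/4547) = -3.104  (xduA)
log2(2154/6659) = -1.628  (ftcE)
zopA is most strongly downregulated.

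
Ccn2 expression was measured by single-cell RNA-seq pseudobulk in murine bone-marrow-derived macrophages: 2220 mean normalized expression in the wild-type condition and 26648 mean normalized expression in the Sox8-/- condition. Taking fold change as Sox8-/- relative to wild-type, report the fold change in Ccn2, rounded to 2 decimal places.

Fold change = 26648 / 2220 = 12.004
Ccn2 is upregulated.

12.00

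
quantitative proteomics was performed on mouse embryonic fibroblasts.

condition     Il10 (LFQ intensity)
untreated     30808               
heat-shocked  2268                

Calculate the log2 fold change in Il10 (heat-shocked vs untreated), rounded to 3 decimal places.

Fold change = 2268 / 30808 = 0.0736
log2(0.0736) = -3.7638

-3.764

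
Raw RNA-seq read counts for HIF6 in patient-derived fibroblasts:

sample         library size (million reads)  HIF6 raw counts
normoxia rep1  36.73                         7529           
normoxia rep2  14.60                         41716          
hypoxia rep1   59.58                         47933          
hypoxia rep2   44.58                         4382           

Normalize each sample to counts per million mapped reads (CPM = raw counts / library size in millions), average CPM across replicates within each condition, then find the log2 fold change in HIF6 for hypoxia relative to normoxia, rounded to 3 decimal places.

-1.762

CPM(normoxia rep1) = 7529 / 36.73 = 204.9823
CPM(normoxia rep2) = 41716 / 14.60 = 2857.2603
CPM(hypoxia rep1) = 47933 / 59.58 = 804.5149
CPM(hypoxia rep2) = 4382 / 44.58 = 98.2952
mean CPM(normoxia) = 1531.1213; mean CPM(hypoxia) = 451.4051
Fold change = 451.4051 / 1531.1213 = 0.29482
log2(0.29482) = -1.7621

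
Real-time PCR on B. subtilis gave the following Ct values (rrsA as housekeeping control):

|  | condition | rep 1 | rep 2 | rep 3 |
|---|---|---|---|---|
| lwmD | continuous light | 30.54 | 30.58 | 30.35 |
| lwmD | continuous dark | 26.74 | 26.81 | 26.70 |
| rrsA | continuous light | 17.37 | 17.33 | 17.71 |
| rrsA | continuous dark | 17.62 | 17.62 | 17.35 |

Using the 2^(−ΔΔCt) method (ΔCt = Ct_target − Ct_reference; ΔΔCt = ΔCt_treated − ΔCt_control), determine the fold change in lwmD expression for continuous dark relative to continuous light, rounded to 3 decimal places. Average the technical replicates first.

Mean Ct: lwmD continuous light 30.490; lwmD continuous dark 26.750; rrsA continuous light 17.470; rrsA continuous dark 17.530
ΔCt(continuous light) = 30.490 − 17.470 = 13.020
ΔCt(continuous dark) = 26.750 − 17.530 = 9.220
ΔΔCt = 9.220 − 13.020 = -3.800
Fold change = 2^(−(-3.800)) = 2^3.800 = 13.9288

13.929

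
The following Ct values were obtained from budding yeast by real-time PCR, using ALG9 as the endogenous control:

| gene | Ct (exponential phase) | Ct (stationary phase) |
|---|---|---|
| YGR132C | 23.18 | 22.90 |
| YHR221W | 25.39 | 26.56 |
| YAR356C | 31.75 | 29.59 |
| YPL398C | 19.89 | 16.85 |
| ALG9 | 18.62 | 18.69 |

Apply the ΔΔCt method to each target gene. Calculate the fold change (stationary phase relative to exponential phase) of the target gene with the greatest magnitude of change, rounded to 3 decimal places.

8.634

YGR132C: ΔΔCt = (22.90−18.69) − (23.18−18.62) = 4.21 − 4.56 = -0.35; fold change = 2^0.35 = 1.275
YHR221W: ΔΔCt = (26.56−18.69) − (25.39−18.62) = 7.87 − 6.77 = 1.10; fold change = 2^-1.10 = 0.467
YAR356C: ΔΔCt = (29.59−18.69) − (31.75−18.62) = 10.90 − 13.13 = -2.23; fold change = 2^2.23 = 4.691
YPL398C: ΔΔCt = (16.85−18.69) − (19.89−18.62) = -1.84 − 1.27 = -3.11; fold change = 2^3.11 = 8.634
YPL398C has the largest |ΔΔCt| = 3.11.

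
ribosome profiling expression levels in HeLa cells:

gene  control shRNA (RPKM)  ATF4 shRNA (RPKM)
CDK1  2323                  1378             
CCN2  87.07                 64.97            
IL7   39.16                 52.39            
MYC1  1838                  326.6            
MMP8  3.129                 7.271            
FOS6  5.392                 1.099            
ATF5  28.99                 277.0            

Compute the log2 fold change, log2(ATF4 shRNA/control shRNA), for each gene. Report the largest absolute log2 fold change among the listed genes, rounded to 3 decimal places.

log2(1378/2323) = -0.753  (CDK1)
log2(64.97/87.07) = -0.422  (CCN2)
log2(52.39/39.16) = 0.420  (IL7)
log2(326.6/1838) = -2.493  (MYC1)
log2(7.271/3.129) = 1.216  (MMP8)
log2(1.099/5.392) = -2.295  (FOS6)
log2(277.0/28.99) = 3.256  (ATF5)
The largest magnitude belongs to ATF5.

3.256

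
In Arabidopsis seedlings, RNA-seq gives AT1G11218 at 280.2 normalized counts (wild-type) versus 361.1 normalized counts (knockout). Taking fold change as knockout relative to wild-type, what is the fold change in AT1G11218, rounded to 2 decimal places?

Fold change = 361.1 / 280.2 = 1.289
AT1G11218 is upregulated.

1.29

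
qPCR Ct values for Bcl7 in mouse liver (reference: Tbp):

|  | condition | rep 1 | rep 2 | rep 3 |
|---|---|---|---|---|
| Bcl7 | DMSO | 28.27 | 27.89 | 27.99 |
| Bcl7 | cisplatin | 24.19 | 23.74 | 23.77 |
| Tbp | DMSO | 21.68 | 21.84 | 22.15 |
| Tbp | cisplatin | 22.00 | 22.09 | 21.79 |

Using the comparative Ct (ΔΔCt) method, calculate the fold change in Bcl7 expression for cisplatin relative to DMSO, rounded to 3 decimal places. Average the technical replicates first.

18.636

Mean Ct: Bcl7 DMSO 28.050; Bcl7 cisplatin 23.900; Tbp DMSO 21.890; Tbp cisplatin 21.960
ΔCt(DMSO) = 28.050 − 21.890 = 6.160
ΔCt(cisplatin) = 23.900 − 21.960 = 1.940
ΔΔCt = 1.940 − 6.160 = -4.220
Fold change = 2^(−(-4.220)) = 2^4.220 = 18.6357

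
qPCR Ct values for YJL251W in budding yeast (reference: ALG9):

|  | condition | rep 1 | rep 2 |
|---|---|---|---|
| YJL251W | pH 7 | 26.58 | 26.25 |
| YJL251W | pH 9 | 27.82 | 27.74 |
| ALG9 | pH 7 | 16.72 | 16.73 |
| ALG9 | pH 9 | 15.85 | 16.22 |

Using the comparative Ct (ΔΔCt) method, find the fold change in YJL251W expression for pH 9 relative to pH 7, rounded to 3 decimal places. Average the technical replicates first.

0.241

Mean Ct: YJL251W pH 7 26.415; YJL251W pH 9 27.780; ALG9 pH 7 16.725; ALG9 pH 9 16.035
ΔCt(pH 7) = 26.415 − 16.725 = 9.690
ΔCt(pH 9) = 27.780 − 16.035 = 11.745
ΔΔCt = 11.745 − 9.690 = 2.055
Fold change = 2^(−2.055) = 0.2406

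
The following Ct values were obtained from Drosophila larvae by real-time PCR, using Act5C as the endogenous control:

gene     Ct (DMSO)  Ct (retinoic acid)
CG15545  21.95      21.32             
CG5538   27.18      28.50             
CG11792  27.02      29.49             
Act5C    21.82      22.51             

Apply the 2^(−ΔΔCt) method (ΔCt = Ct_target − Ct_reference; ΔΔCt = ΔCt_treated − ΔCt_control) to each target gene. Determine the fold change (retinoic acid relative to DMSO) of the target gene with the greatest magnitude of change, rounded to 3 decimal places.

CG15545: ΔΔCt = (21.32−22.51) − (21.95−21.82) = -1.19 − 0.13 = -1.32; fold change = 2^1.32 = 2.497
CG5538: ΔΔCt = (28.50−22.51) − (27.18−21.82) = 5.99 − 5.36 = 0.63; fold change = 2^-0.63 = 0.646
CG11792: ΔΔCt = (29.49−22.51) − (27.02−21.82) = 6.98 − 5.20 = 1.78; fold change = 2^-1.78 = 0.291
CG11792 has the largest |ΔΔCt| = 1.78.

0.291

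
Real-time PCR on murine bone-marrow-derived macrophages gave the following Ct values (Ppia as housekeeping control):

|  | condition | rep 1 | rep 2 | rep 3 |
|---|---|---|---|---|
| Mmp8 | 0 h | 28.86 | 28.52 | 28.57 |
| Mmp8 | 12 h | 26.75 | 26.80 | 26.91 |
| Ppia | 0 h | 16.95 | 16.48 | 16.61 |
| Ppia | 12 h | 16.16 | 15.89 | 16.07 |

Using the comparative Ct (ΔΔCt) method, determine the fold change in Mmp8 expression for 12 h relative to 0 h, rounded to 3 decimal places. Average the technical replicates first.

Mean Ct: Mmp8 0 h 28.650; Mmp8 12 h 26.820; Ppia 0 h 16.680; Ppia 12 h 16.040
ΔCt(0 h) = 28.650 − 16.680 = 11.970
ΔCt(12 h) = 26.820 − 16.040 = 10.780
ΔΔCt = 10.780 − 11.970 = -1.190
Fold change = 2^(−(-1.190)) = 2^1.190 = 2.2815

2.282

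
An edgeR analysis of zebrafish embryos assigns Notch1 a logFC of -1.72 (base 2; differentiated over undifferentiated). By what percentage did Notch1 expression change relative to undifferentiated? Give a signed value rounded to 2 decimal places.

Fold change = 2^(-1.72) = 0.3035
Percent change = (FC − 1) × 100% = (0.3035 − 1) × 100 = -69.65%

-69.65%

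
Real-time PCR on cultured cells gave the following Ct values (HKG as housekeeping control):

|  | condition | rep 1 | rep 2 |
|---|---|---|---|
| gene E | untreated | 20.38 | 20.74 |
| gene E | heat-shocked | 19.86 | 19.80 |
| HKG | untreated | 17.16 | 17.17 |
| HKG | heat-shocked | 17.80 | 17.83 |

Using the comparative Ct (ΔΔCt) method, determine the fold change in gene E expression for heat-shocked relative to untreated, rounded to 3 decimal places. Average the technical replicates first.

2.603

Mean Ct: gene E untreated 20.560; gene E heat-shocked 19.830; HKG untreated 17.165; HKG heat-shocked 17.815
ΔCt(untreated) = 20.560 − 17.165 = 3.395
ΔCt(heat-shocked) = 19.830 − 17.815 = 2.015
ΔΔCt = 2.015 − 3.395 = -1.380
Fold change = 2^(−(-1.380)) = 2^1.380 = 2.6027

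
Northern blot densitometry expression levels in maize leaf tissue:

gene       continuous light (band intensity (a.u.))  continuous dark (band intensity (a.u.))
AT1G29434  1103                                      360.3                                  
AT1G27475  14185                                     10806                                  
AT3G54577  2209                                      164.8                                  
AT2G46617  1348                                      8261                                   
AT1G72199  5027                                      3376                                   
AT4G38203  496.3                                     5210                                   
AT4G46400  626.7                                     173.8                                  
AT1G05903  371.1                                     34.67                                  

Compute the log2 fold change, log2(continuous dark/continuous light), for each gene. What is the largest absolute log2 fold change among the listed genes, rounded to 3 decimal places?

log2(360.3/1103) = -1.614  (AT1G29434)
log2(10806/14185) = -0.393  (AT1G27475)
log2(164.8/2209) = -3.745  (AT3G54577)
log2(8261/1348) = 2.615  (AT2G46617)
log2(3376/5027) = -0.574  (AT1G72199)
log2(5210/496.3) = 3.392  (AT4G38203)
log2(173.8/626.7) = -1.850  (AT4G46400)
log2(34.67/371.1) = -3.420  (AT1G05903)
The largest magnitude belongs to AT3G54577.

3.745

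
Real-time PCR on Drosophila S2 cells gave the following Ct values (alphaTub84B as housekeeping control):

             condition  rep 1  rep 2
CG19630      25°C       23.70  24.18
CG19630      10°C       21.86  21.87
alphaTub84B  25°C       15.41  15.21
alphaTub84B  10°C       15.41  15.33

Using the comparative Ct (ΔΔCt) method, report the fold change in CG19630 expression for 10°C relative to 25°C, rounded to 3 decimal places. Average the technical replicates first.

4.392

Mean Ct: CG19630 25°C 23.940; CG19630 10°C 21.865; alphaTub84B 25°C 15.310; alphaTub84B 10°C 15.370
ΔCt(25°C) = 23.940 − 15.310 = 8.630
ΔCt(10°C) = 21.865 − 15.370 = 6.495
ΔΔCt = 6.495 − 8.630 = -2.135
Fold change = 2^(−(-2.135)) = 2^2.135 = 4.3924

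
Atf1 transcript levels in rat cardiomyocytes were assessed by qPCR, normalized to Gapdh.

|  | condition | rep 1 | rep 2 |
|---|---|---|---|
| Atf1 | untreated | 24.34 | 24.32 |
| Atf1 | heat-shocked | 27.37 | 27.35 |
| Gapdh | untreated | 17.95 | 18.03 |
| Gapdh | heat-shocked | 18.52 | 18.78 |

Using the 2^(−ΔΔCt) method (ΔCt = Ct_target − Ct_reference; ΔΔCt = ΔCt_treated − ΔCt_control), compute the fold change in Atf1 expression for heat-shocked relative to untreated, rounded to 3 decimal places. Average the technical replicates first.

Mean Ct: Atf1 untreated 24.330; Atf1 heat-shocked 27.360; Gapdh untreated 17.990; Gapdh heat-shocked 18.650
ΔCt(untreated) = 24.330 − 17.990 = 6.340
ΔCt(heat-shocked) = 27.360 − 18.650 = 8.710
ΔΔCt = 8.710 − 6.340 = 2.370
Fold change = 2^(−2.370) = 0.1934

0.193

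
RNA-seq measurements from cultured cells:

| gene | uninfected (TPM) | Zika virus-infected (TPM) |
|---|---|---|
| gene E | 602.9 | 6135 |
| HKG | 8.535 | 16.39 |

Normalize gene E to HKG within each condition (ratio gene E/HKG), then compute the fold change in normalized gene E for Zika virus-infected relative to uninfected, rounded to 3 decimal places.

gene E/HKG (uninfected) = 602.9 / 8.535 = 70.639
gene E/HKG (Zika virus-infected) = 6135 / 16.39 = 374.31
Fold change = 374.31 / 70.639 = 5.2990

5.299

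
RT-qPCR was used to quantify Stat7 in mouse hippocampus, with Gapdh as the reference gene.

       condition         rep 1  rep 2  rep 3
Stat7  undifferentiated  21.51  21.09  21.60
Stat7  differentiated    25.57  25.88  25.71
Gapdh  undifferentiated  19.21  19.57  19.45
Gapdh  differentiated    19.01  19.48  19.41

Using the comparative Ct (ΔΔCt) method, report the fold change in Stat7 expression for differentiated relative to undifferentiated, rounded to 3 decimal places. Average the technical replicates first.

Mean Ct: Stat7 undifferentiated 21.400; Stat7 differentiated 25.720; Gapdh undifferentiated 19.410; Gapdh differentiated 19.300
ΔCt(undifferentiated) = 21.400 − 19.410 = 1.990
ΔCt(differentiated) = 25.720 − 19.300 = 6.420
ΔΔCt = 6.420 − 1.990 = 4.430
Fold change = 2^(−4.430) = 0.0464

0.046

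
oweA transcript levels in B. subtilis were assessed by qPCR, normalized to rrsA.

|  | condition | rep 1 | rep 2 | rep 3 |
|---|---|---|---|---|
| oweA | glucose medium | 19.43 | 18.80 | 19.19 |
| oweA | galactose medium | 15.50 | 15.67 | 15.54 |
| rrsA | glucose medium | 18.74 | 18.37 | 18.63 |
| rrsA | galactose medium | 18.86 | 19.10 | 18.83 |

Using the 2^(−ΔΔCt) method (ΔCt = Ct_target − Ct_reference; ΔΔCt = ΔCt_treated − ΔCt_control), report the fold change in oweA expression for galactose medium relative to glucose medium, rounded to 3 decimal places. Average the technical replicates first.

Mean Ct: oweA glucose medium 19.140; oweA galactose medium 15.570; rrsA glucose medium 18.580; rrsA galactose medium 18.930
ΔCt(glucose medium) = 19.140 − 18.580 = 0.560
ΔCt(galactose medium) = 15.570 − 18.930 = -3.360
ΔΔCt = -3.360 − 0.560 = -3.920
Fold change = 2^(−(-3.920)) = 2^3.920 = 15.1369

15.137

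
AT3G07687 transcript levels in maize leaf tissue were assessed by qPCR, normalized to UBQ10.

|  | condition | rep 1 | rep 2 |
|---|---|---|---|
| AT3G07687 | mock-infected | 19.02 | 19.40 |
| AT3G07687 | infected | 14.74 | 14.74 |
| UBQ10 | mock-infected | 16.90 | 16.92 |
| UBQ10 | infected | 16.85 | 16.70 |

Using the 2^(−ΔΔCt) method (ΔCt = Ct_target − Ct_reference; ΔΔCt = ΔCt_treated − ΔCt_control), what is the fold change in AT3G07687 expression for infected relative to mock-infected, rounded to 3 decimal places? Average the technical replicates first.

20.182

Mean Ct: AT3G07687 mock-infected 19.210; AT3G07687 infected 14.740; UBQ10 mock-infected 16.910; UBQ10 infected 16.775
ΔCt(mock-infected) = 19.210 − 16.910 = 2.300
ΔCt(infected) = 14.740 − 16.775 = -2.035
ΔΔCt = -2.035 − 2.300 = -4.335
Fold change = 2^(−(-4.335)) = 2^4.335 = 20.1820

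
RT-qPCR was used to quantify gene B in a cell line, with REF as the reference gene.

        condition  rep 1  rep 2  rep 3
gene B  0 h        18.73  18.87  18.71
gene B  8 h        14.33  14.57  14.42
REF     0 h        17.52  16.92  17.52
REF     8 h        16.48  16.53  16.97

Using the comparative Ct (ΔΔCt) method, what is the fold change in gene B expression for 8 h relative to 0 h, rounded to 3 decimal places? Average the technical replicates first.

12.729

Mean Ct: gene B 0 h 18.770; gene B 8 h 14.440; REF 0 h 17.320; REF 8 h 16.660
ΔCt(0 h) = 18.770 − 17.320 = 1.450
ΔCt(8 h) = 14.440 − 16.660 = -2.220
ΔΔCt = -2.220 − 1.450 = -3.670
Fold change = 2^(−(-3.670)) = 2^3.670 = 12.7286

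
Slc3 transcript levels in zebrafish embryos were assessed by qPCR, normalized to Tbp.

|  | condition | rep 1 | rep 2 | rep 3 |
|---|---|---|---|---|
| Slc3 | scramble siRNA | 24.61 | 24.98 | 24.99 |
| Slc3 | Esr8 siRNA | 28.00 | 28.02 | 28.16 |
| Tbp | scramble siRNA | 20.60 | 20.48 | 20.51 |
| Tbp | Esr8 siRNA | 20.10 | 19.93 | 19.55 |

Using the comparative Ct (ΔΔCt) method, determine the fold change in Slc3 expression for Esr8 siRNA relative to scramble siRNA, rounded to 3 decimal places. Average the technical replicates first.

0.068

Mean Ct: Slc3 scramble siRNA 24.860; Slc3 Esr8 siRNA 28.060; Tbp scramble siRNA 20.530; Tbp Esr8 siRNA 19.860
ΔCt(scramble siRNA) = 24.860 − 20.530 = 4.330
ΔCt(Esr8 siRNA) = 28.060 − 19.860 = 8.200
ΔΔCt = 8.200 − 4.330 = 3.870
Fold change = 2^(−3.870) = 0.0684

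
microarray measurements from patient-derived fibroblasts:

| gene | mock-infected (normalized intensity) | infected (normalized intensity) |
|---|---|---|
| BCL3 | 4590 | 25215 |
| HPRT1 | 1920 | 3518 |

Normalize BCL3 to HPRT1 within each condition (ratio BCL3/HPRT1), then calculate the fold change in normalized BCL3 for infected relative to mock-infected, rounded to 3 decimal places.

BCL3/HPRT1 (mock-infected) = 4590 / 1920 = 2.3906
BCL3/HPRT1 (infected) = 25215 / 3518 = 7.1674
Fold change = 7.1674 / 2.3906 = 2.9981

2.998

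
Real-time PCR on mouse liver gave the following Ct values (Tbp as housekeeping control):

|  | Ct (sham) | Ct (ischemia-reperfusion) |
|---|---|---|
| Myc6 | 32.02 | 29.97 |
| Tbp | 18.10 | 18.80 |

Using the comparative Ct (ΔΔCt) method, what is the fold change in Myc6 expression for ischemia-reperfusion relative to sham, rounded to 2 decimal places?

ΔCt(sham) = 32.020 − 18.100 = 13.920
ΔCt(ischemia-reperfusion) = 29.970 − 18.800 = 11.170
ΔΔCt = 11.170 − 13.920 = -2.750
Fold change = 2^(−(-2.750)) = 2^2.750 = 6.727

6.73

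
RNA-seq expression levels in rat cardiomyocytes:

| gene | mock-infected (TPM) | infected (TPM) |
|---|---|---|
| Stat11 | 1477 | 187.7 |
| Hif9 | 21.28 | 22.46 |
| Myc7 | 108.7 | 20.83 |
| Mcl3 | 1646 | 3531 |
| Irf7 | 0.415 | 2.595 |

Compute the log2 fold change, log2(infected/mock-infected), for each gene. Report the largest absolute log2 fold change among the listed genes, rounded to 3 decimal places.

log2(187.7/1477) = -2.976  (Stat11)
log2(22.46/21.28) = 0.078  (Hif9)
log2(20.83/108.7) = -2.384  (Myc7)
log2(3531/1646) = 1.101  (Mcl3)
log2(2.595/0.415) = 2.645  (Irf7)
The largest magnitude belongs to Stat11.

2.976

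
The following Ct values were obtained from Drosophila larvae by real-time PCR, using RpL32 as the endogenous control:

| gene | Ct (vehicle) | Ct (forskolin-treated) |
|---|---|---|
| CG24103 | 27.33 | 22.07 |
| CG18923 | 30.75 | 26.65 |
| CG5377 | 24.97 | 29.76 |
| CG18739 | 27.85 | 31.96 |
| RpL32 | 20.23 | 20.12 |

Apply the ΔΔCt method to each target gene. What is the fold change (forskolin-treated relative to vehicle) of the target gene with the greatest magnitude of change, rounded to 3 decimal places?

CG24103: ΔΔCt = (22.07−20.12) − (27.33−20.23) = 1.95 − 7.10 = -5.15; fold change = 2^5.15 = 35.506
CG18923: ΔΔCt = (26.65−20.12) − (30.75−20.23) = 6.53 − 10.52 = -3.99; fold change = 2^3.99 = 15.889
CG5377: ΔΔCt = (29.76−20.12) − (24.97−20.23) = 9.64 − 4.74 = 4.90; fold change = 2^-4.90 = 0.033
CG18739: ΔΔCt = (31.96−20.12) − (27.85−20.23) = 11.84 − 7.62 = 4.22; fold change = 2^-4.22 = 0.054
CG24103 has the largest |ΔΔCt| = 5.15.

35.506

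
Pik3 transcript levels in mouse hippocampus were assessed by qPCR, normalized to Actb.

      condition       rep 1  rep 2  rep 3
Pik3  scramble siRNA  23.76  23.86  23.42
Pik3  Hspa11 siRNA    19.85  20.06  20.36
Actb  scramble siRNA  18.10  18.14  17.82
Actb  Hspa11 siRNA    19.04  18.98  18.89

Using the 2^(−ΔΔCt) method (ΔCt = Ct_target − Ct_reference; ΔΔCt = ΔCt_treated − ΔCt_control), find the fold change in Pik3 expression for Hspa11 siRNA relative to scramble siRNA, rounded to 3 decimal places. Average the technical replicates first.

23.264

Mean Ct: Pik3 scramble siRNA 23.680; Pik3 Hspa11 siRNA 20.090; Actb scramble siRNA 18.020; Actb Hspa11 siRNA 18.970
ΔCt(scramble siRNA) = 23.680 − 18.020 = 5.660
ΔCt(Hspa11 siRNA) = 20.090 − 18.970 = 1.120
ΔΔCt = 1.120 − 5.660 = -4.540
Fold change = 2^(−(-4.540)) = 2^4.540 = 23.2636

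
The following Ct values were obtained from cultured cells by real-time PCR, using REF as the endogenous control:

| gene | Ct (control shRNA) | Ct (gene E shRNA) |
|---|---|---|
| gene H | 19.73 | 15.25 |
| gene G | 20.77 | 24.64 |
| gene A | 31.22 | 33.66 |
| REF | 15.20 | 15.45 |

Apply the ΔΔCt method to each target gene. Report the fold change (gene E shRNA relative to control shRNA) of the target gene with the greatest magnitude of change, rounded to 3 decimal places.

26.538

gene H: ΔΔCt = (15.25−15.45) − (19.73−15.20) = -0.20 − 4.53 = -4.73; fold change = 2^4.73 = 26.538
gene G: ΔΔCt = (24.64−15.45) − (20.77−15.20) = 9.19 − 5.57 = 3.62; fold change = 2^-3.62 = 0.081
gene A: ΔΔCt = (33.66−15.45) − (31.22−15.20) = 18.21 − 16.02 = 2.19; fold change = 2^-2.19 = 0.219
gene H has the largest |ΔΔCt| = 4.73.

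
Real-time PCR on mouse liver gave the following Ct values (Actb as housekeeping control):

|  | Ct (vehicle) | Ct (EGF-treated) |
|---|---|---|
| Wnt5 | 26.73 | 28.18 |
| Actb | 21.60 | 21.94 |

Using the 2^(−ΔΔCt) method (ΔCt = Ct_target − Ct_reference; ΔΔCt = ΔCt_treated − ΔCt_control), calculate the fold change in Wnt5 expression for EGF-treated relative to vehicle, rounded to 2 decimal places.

ΔCt(vehicle) = 26.730 − 21.600 = 5.130
ΔCt(EGF-treated) = 28.180 − 21.940 = 6.240
ΔΔCt = 6.240 − 5.130 = 1.110
Fold change = 2^(−1.110) = 0.463

0.46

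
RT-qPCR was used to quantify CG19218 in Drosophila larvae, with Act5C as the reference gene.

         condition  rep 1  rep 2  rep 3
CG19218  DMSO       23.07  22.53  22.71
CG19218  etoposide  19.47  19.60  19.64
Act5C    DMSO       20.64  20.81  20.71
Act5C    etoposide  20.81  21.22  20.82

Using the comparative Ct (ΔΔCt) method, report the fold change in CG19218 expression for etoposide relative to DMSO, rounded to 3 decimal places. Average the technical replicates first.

10.778

Mean Ct: CG19218 DMSO 22.770; CG19218 etoposide 19.570; Act5C DMSO 20.720; Act5C etoposide 20.950
ΔCt(DMSO) = 22.770 − 20.720 = 2.050
ΔCt(etoposide) = 19.570 − 20.950 = -1.380
ΔΔCt = -1.380 − 2.050 = -3.430
Fold change = 2^(−(-3.430)) = 2^3.430 = 10.7779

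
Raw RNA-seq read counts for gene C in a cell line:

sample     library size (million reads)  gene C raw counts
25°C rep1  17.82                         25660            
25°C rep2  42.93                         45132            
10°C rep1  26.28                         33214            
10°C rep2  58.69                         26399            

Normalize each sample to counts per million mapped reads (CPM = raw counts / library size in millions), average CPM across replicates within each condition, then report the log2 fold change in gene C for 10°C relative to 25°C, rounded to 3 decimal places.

CPM(25°C rep1) = 25660 / 17.82 = 1439.9551
CPM(25°C rep2) = 45132 / 42.93 = 1051.2928
CPM(10°C rep1) = 33214 / 26.28 = 1263.8508
CPM(10°C rep2) = 26399 / 58.69 = 449.8041
mean CPM(25°C) = 1245.6240; mean CPM(10°C) = 856.8274
Fold change = 856.8274 / 1245.6240 = 0.68787
log2(0.68787) = -0.5398

-0.540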